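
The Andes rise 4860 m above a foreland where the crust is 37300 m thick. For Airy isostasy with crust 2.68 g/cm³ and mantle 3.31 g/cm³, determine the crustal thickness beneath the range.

Root depth r = h ρ_c / (ρ_m − ρ_c) = 4860 m × 2.68 / 0.63 = 20670 m.
Total thickness = T + h + r = 37300 m + 4860 m + 20670 m = 62800 m.

62800 m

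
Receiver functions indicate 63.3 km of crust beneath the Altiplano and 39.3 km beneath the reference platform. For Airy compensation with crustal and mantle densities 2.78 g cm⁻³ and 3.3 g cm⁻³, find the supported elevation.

Excess crust Δ = 63.3 km − 39.3 km = 24 km, split between elevation h and root r with h + r = Δ.
Airy balance ρ_c h = (ρ_m − ρ_c) r gives r = h ρ_c/(ρ_m − ρ_c), so h (1 + ρ_c/(ρ_m − ρ_c)) = Δ, i.e. h = Δ (ρ_m − ρ_c)/ρ_m.
h = 24 km × 0.52/3.3 = 3.78 km.

3.78 km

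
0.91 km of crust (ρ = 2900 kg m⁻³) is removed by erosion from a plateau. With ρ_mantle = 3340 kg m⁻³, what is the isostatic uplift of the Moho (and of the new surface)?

0.79 km

Unloading: uplift u = e ρ_c/ρ_m = 0.91 km × 2900/3340 = 0.79 km.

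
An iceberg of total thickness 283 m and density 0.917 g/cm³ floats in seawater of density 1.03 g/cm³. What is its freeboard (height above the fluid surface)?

Floating equilibrium: submerged depth d = t ρ_obj/ρ_fluid = 283 m × 0.917/1.03 = 252 m.
Freeboard = t − d = 283 m − 252 m = 31 m.

31 m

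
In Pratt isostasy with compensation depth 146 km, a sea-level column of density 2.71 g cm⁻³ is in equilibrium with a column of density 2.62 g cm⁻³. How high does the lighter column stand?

5.02 km

ρ_ref D = ρ (D + h) → h = D (ρ_ref − ρ)/ρ.
h = 146 km × (2.71 − 2.62)/2.62 = 5.02 km.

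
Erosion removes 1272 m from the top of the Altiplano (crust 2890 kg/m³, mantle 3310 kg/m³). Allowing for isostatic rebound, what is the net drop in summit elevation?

161 m

Rebound u = e ρ_c/ρ_m = 1272 m × 2890/3310 = 1111 m.
Net surface drop = e − u = 1272 m − 1111 m = e (ρ_m − ρ_c)/ρ_m = 161 m.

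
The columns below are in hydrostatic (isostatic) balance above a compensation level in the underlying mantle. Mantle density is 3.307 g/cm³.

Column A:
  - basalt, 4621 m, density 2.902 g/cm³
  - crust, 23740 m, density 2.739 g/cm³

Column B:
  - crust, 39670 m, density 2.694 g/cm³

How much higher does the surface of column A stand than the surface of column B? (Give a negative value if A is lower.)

For any compensation level in the mantle, the mantle terms cancel and isostasy reduces to e = (Σt_A − Σt_B) − (Σ(ρt)_A − Σ(ρt)_B) / ρ_m.
Σt_A = 28361 m; Σt_B = 39670 m; Σ(ρt)_A = 78434.002; Σ(ρt)_B = 106870.98 (in m·g/cm³).
e = (28361 − 39670) − (78434.002 − 106870.98) / 3.307 = −2710 m.

−2710 m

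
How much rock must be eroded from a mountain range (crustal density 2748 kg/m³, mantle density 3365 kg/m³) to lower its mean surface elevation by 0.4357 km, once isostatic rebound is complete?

Net drop Δ = e − u = e − e ρ_c/ρ_m = e (ρ_m − ρ_c)/ρ_m.
e = Δ ρ_m/(ρ_m − ρ_c) = 0.4357 km × 3365/617 = 2.38 km.

2.38 km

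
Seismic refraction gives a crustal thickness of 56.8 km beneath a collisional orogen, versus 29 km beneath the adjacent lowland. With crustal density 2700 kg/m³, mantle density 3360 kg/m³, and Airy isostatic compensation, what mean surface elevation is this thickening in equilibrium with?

5.46 km

Excess crust Δ = 56.8 km − 29 km = 27.8 km, split between elevation h and root r with h + r = Δ.
Airy balance ρ_c h = (ρ_m − ρ_c) r gives r = h ρ_c/(ρ_m − ρ_c), so h (1 + ρ_c/(ρ_m − ρ_c)) = Δ, i.e. h = Δ (ρ_m − ρ_c)/ρ_m.
h = 27.8 km × 660/3360 = 5.46 km.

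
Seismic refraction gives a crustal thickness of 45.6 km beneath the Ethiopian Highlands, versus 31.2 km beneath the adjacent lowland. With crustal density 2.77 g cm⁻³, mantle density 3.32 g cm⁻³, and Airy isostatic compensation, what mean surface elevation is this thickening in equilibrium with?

Excess crust Δ = 45.6 km − 31.2 km = 14.4 km, split between elevation h and root r with h + r = Δ.
Airy balance ρ_c h = (ρ_m − ρ_c) r gives r = h ρ_c/(ρ_m − ρ_c), so h (1 + ρ_c/(ρ_m − ρ_c)) = Δ, i.e. h = Δ (ρ_m − ρ_c)/ρ_m.
h = 14.4 km × 0.55/3.32 = 2.39 km.

2.39 km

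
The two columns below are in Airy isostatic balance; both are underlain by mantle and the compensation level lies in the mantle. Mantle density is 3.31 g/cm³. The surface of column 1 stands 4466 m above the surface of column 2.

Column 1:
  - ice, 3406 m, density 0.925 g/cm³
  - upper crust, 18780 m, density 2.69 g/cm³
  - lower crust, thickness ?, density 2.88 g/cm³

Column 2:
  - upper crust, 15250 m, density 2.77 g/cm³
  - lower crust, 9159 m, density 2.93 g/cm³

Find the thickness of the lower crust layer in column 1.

Take the compensation level at the base of the deeper column (depth z_c below the surface of column 1) and equate Σ ρ_i t_i down to z_c; mantle fills any gap and the z_c terms cancel.
Column 1: 3406×0.925 + 18780×2.69 + x×2.88 + (z_c − 22186 − x)×3.31
Column 2: 4466×0 + 15250×2.77 + 9159×2.93 + (z_c − 4466 − 24409)×3.31
The z_c×3.31 term appears on both sides and cancels. Collect the known terms of each column as K = Σ(ρt)_known − 3.31 × (depth of known layers): K_1 = 53668.75 − 3.31×22186 = −19766.91; K_2 = 69078.37 − 3.31×(4466 + 24409) = −26497.88.
Balance: K_1 − x×(3.31 − 2.88) = K_2, so x = (K_1 − K_2)/(3.31 − 2.88) = 6730.97/0.43 = 15700 m.

15700 m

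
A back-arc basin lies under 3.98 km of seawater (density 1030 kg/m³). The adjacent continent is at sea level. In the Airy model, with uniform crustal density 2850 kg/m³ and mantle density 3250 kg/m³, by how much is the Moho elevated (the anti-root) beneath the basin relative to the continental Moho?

18.1 km

Isostatic balance requires: replacing crust with seawater at the top is compensated by replacing crust with mantle at the base: d (ρ_c − ρ_w) = a (ρ_m − ρ_c).
a = d (ρ_c − ρ_w)/(ρ_m − ρ_c) = 3.98 km × 1820/400 = 18.1 km.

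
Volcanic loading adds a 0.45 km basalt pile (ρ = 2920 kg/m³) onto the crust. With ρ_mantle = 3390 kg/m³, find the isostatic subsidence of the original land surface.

Subaerial loading: s = t ρ_load / ρ_m.
s = 0.45 km × 2920/3390 = 0.388 km.

0.388 km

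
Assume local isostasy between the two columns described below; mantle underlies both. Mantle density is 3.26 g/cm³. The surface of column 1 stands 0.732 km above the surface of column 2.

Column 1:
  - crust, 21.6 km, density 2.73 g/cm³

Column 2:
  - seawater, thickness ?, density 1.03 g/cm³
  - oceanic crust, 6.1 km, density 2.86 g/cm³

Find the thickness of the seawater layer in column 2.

Take the compensation level at the base of the deeper column (depth z_c below the surface of column 1) and equate Σ ρ_i t_i down to z_c; mantle fills any gap and the z_c terms cancel.
Column 1: 21.6×2.73 + (z_c − 21.6)×3.26
Column 2: 0.732×0 + x×1.03 + 6.1×2.86 + (z_c − 0.732 − 6.1 − x)×3.26
The z_c×3.26 term appears on both sides and cancels. Collect the known terms of each column as K = Σ(ρt)_known − 3.26 × (depth of known layers): K_1 = 58.968 − 3.26×21.6 = −11.448; K_2 = 17.446 − 3.26×(0.732 + 6.1) = −4.82632.
Balance: K_1 = K_2 − x×(3.26 − 1.03), so x = (K_2 − K_1)/(3.26 − 1.03) = 6.62168/2.23 = 2.97 km.

2.97 km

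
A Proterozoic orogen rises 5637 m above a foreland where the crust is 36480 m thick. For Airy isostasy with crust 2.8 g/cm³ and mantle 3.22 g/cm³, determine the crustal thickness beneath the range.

Root depth r = h ρ_c / (ρ_m − ρ_c) = 5637 m × 2.8 / 0.42 = 37580 m.
Total thickness = T + h + r = 36480 m + 5637 m + 37580 m = 79700 m.

79700 m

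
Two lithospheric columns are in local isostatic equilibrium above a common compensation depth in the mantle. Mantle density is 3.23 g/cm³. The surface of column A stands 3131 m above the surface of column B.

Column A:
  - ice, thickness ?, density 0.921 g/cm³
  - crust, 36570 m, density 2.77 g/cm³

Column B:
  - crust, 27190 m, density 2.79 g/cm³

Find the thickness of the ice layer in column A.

Take the compensation level at the base of the deeper column (depth z_c below the surface of column A) and equate Σ ρ_i t_i down to z_c; mantle fills any gap and the z_c terms cancel.
Column A: x×0.921 + 36570×2.77 + (z_c − 36570 − x)×3.23
Column B: 3131×0 + 27190×2.79 + (z_c − 3131 − 27190)×3.23
The z_c×3.23 term appears on both sides and cancels. Collect the known terms of each column as K = Σ(ρt)_known − 3.23 × (depth of known layers): K_A = 101298.9 − 3.23×36570 = −16822.2; K_B = 75860.1 − 3.23×(3131 + 27190) = −22076.73.
Balance: K_A − x×(3.23 − 0.921) = K_B, so x = (K_A − K_B)/(3.23 − 0.921) = 5254.53/2.309 = 2280 m.

2280 m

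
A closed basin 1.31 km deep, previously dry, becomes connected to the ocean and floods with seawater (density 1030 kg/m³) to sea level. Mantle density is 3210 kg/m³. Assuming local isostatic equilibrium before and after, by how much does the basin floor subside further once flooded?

After flooding the water column is d + s deep. Its weight must equal the weight of mantle displaced by the extra subsidence s: (d + s) ρ_w = s ρ_m.
s = d ρ_w / (ρ_m − ρ_w) = 1.31 km × 1030/(3210 − 1030) = 0.619 km.

0.619 km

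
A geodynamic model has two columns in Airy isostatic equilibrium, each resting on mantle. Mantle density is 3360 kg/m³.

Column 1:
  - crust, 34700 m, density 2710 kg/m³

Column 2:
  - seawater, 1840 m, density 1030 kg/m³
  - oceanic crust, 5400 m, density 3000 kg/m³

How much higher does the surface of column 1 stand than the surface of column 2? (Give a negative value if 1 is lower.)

4860 m

For any compensation level in the mantle, the mantle terms cancel and isostasy reduces to e = (Σt_1 − Σt_2) − (Σ(ρt)_1 − Σ(ρt)_2) / ρ_m.
Σt_1 = 34700 m; Σt_2 = 7240 m; Σ(ρt)_1 = 94037000; Σ(ρt)_2 = 18095200 (in m·kg/m³).
e = (34700 − 7240) − (94037000 − 18095200) / 3360 = 4860 m.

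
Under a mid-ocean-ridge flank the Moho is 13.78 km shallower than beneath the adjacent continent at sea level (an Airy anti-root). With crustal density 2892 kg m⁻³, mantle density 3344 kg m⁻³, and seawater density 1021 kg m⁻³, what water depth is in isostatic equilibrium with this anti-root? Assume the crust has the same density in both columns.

Replacing a thickness d of crust by seawater at the top must be balanced by replacing crust with mantle at the base: d (ρ_c − ρ_w) = a (ρ_m − ρ_c).
d = a (ρ_m − ρ_c)/(ρ_c − ρ_w) = 13.78 km × 452/1871 = 3.33 km.

3.33 km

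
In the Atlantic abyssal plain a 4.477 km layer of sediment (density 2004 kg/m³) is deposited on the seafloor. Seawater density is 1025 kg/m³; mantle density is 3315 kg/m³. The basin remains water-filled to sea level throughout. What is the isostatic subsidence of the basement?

1.91 km

Submarine loading: the sediment displaces seawater, and the subsidence is in turn flooded, so s (ρ_m − ρ_w) = t (ρ_sed − ρ_w).
s = 4.477 km × (2004 − 1025) / (3315 − 1025) = 1.91 km.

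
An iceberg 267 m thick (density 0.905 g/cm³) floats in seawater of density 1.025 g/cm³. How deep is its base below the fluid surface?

Draft d = t ρ_obj/ρ_fluid = 267 m × 0.905/1.025 = 236 m.

236 m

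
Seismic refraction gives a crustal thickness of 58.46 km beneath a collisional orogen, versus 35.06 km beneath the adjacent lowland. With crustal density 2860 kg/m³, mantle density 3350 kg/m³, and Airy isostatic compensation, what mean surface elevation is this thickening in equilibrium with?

Excess crust Δ = 58.46 km − 35.06 km = 23.4 km, split between elevation h and root r with h + r = Δ.
Airy balance ρ_c h = (ρ_m − ρ_c) r gives r = h ρ_c/(ρ_m − ρ_c), so h (1 + ρ_c/(ρ_m − ρ_c)) = Δ, i.e. h = Δ (ρ_m − ρ_c)/ρ_m.
h = 23.4 km × 490/3350 = 3.42 km.

3.42 km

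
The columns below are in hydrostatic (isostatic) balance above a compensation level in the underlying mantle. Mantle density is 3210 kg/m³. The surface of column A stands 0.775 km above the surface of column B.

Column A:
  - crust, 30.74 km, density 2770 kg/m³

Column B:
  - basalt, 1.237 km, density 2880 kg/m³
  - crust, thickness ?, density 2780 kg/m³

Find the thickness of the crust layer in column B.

24.7 km

Take the compensation level at the base of the deeper column (depth z_c below the surface of column A) and equate Σ ρ_i t_i down to z_c; mantle fills any gap and the z_c terms cancel.
Column A: 30.74×2770 + (z_c − 30.74)×3210
Column B: 0.775×0 + 1.237×2880 + x×2780 + (z_c − 0.775 − 1.237 − x)×3210
The z_c×3210 term appears on both sides and cancels. Collect the known terms of each column as K = Σ(ρt)_known − 3210 × (depth of known layers): K_A = 85149.8 − 3210×30.74 = −13525.6; K_B = 3562.56 − 3210×(0.775 + 1.237) = −2895.96.
Balance: K_A = K_B − x×(3210 − 2780), so x = (K_B − K_A)/(3210 − 2780) = 10629.6/430 = 24.7 km.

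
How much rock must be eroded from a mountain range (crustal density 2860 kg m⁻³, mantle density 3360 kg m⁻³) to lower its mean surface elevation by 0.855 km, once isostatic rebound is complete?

5.75 km

Net drop Δ = e − u = e − e ρ_c/ρ_m = e (ρ_m − ρ_c)/ρ_m.
e = Δ ρ_m/(ρ_m − ρ_c) = 0.855 km × 3360/500 = 5.75 km.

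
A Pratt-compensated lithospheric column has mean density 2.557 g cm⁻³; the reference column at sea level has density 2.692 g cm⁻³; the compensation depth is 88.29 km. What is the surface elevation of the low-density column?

ρ_ref D = ρ (D + h) → h = D (ρ_ref − ρ)/ρ.
h = 88.29 km × (2.692 − 2.557)/2.557 = 4.66 km.

4.66 km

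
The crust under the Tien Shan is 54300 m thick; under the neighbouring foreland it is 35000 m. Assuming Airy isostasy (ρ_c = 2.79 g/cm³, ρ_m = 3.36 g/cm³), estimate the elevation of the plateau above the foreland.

3270 m

Excess crust Δ = 54300 m − 35000 m = 19300 m, split between elevation h and root r with h + r = Δ.
Airy balance ρ_c h = (ρ_m − ρ_c) r gives r = h ρ_c/(ρ_m − ρ_c), so h (1 + ρ_c/(ρ_m − ρ_c)) = Δ, i.e. h = Δ (ρ_m − ρ_c)/ρ_m.
h = 19300 m × 0.57/3.36 = 3270 m.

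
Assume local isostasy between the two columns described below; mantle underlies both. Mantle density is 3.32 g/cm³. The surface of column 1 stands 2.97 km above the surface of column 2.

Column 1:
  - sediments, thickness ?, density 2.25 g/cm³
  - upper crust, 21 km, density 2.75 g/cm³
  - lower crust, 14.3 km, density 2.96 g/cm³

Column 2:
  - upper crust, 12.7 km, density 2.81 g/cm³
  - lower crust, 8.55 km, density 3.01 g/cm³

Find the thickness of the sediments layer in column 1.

1.75 km

Take the compensation level at the base of the deeper column (depth z_c below the surface of column 1) and equate Σ ρ_i t_i down to z_c; mantle fills any gap and the z_c terms cancel.
Column 1: x×2.25 + 21×2.75 + 14.3×2.96 + (z_c − 35.3 − x)×3.32
Column 2: 2.97×0 + 12.7×2.81 + 8.55×3.01 + (z_c − 2.97 − 21.25)×3.32
The z_c×3.32 term appears on both sides and cancels. Collect the known terms of each column as K = Σ(ρt)_known − 3.32 × (depth of known layers): K_1 = 100.078 − 3.32×35.3 = −17.118; K_2 = 61.4225 − 3.32×(2.97 + 21.25) = −18.9879.
Balance: K_1 − x×(3.32 − 2.25) = K_2, so x = (K_1 − K_2)/(3.32 − 2.25) = 1.8699/1.07 = 1.75 km.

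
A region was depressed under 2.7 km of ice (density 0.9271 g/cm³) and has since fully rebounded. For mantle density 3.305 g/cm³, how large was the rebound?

0.757 km

Removing the load lets mantle flow back in; uplift u satisfies ρ_ice t = ρ_m u.
u = t ρ_ice/ρ_m = 2.7 km × 0.9271/3.305 = 0.757 km.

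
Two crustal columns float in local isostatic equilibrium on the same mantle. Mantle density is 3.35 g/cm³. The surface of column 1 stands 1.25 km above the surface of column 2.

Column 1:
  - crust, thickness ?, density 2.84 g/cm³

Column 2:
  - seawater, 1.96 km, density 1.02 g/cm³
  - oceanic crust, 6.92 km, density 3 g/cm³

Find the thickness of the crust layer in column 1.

Take the compensation level at the base of the deeper column (depth z_c below the surface of column 1) and equate Σ ρ_i t_i down to z_c; mantle fills any gap and the z_c terms cancel.
Column 1: x×2.84 + (z_c − 0 − x)×3.35
Column 2: 1.25×0 + 1.96×1.02 + 6.92×3 + (z_c − 1.25 − 8.88)×3.35
The z_c×3.35 term appears on both sides and cancels. Collect the known terms of each column as K = Σ(ρt)_known − 3.35 × (depth of known layers): K_1 = 0 − 3.35×0 = 0; K_2 = 22.7592 − 3.35×(1.25 + 8.88) = −11.1763.
Balance: K_1 − x×(3.35 − 2.84) = K_2, so x = (K_1 − K_2)/(3.35 − 2.84) = 11.1763/0.51 = 21.9 km.

21.9 km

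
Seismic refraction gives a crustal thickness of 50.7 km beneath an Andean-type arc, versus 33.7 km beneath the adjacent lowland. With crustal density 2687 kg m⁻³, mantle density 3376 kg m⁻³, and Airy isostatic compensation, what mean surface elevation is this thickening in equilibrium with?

Excess crust Δ = 50.7 km − 33.7 km = 17 km, split between elevation h and root r with h + r = Δ.
Airy balance ρ_c h = (ρ_m − ρ_c) r gives r = h ρ_c/(ρ_m − ρ_c), so h (1 + ρ_c/(ρ_m − ρ_c)) = Δ, i.e. h = Δ (ρ_m − ρ_c)/ρ_m.
h = 17 km × 689/3376 = 3.47 km.

3.47 km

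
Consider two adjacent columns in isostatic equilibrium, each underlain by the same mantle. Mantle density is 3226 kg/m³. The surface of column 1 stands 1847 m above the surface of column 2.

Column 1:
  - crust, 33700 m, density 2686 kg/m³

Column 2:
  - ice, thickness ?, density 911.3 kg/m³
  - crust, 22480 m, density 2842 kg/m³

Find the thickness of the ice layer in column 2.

Take the compensation level at the base of the deeper column (depth z_c below the surface of column 1) and equate Σ ρ_i t_i down to z_c; mantle fills any gap and the z_c terms cancel.
Column 1: 33700×2686 + (z_c − 33700)×3226
Column 2: 1847×0 + x×911.3 + 22480×2842 + (z_c − 1847 − 22480 − x)×3226
The z_c×3226 term appears on both sides and cancels. Collect the known terms of each column as K = Σ(ρt)_known − 3226 × (depth of known layers): K_1 = 90518200 − 3226×33700 = −18198000; K_2 = 63888160 − 3226×(1847 + 22480) = −14590742.
Balance: K_1 = K_2 − x×(3226 − 911.3), so x = (K_2 − K_1)/(3226 − 911.3) = 3607260/2314.7 = 1560 m.

1560 m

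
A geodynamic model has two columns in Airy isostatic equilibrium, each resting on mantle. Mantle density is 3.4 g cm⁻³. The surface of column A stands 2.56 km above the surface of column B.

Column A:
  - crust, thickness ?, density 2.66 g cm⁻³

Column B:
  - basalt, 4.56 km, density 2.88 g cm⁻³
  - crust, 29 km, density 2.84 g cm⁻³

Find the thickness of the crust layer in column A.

Take the compensation level at the base of the deeper column (depth z_c below the surface of column A) and equate Σ ρ_i t_i down to z_c; mantle fills any gap and the z_c terms cancel.
Column A: x×2.66 + (z_c − 0 − x)×3.4
Column B: 2.56×0 + 4.56×2.88 + 29×2.84 + (z_c − 2.56 − 33.56)×3.4
The z_c×3.4 term appears on both sides and cancels. Collect the known terms of each column as K = Σ(ρt)_known − 3.4 × (depth of known layers): K_A = 0 − 3.4×0 = 0; K_B = 95.4928 − 3.4×(2.56 + 33.56) = −27.3152.
Balance: K_A − x×(3.4 − 2.66) = K_B, so x = (K_A − K_B)/(3.4 − 2.66) = 27.3152/0.74 = 36.9 km.

36.9 km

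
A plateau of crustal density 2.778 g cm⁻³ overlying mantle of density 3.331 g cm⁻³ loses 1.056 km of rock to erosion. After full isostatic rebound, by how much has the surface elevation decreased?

0.175 km

Rebound u = e ρ_c/ρ_m = 1.056 km × 2.778/3.331 = 0.8807 km.
Net surface drop = e − u = 1.056 km − 0.8807 km = e (ρ_m − ρ_c)/ρ_m = 0.175 km.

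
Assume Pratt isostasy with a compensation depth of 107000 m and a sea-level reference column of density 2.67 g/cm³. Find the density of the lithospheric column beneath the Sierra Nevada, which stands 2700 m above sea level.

2.6 g/cm³

Pratt balance: ρ_ref D = ρ (D + h).
ρ = ρ_ref D/(D + h) = 2.67 × 107000 m/(107000 m + 2700 m) = 2.6 g/cm³.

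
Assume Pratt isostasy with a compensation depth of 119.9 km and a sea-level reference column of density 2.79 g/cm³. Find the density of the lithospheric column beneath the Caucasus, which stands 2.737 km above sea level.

Pratt balance: ρ_ref D = ρ (D + h).
ρ = ρ_ref D/(D + h) = 2.79 × 119.9 km/(119.9 km + 2.737 km) = 2.73 g/cm³.

2.73 g/cm³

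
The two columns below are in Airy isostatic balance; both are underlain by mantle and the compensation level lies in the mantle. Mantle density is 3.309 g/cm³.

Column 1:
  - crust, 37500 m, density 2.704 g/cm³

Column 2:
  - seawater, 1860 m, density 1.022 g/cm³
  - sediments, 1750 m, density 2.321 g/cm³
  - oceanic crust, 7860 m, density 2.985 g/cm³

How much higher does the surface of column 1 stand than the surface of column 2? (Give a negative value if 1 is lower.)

4280 m

For any compensation level in the mantle, the mantle terms cancel and isostasy reduces to e = (Σt_1 − Σt_2) − (Σ(ρt)_1 − Σ(ρt)_2) / ρ_m.
Σt_1 = 37500 m; Σt_2 = 11470 m; Σ(ρt)_1 = 101400; Σ(ρt)_2 = 29424.77 (in m·g/cm³).
e = (37500 − 11470) − (101400 − 29424.77) / 3.309 = 4280 m.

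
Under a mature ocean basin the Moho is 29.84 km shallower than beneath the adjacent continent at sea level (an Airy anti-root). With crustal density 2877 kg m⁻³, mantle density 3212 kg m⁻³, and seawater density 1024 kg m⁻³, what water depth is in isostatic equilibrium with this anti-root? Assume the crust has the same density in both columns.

Replacing a thickness d of crust by seawater at the top must be balanced by replacing crust with mantle at the base: d (ρ_c − ρ_w) = a (ρ_m − ρ_c).
d = a (ρ_m − ρ_c)/(ρ_c − ρ_w) = 29.84 km × 335/1853 = 5.39 km.

5.39 km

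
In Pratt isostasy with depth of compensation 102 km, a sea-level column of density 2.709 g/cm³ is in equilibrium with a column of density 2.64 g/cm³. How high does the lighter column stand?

ρ_ref D = ρ (D + h) → h = D (ρ_ref − ρ)/ρ.
h = 102 km × (2.709 − 2.64)/2.64 = 2.67 km.

2.67 km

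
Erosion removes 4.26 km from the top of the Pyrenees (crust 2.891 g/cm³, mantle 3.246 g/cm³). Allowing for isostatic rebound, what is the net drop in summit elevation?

0.466 km

Rebound u = e ρ_c/ρ_m = 4.26 km × 2.891/3.246 = 3.794 km.
Net surface drop = e − u = 4.26 km − 3.794 km = e (ρ_m − ρ_c)/ρ_m = 0.466 km.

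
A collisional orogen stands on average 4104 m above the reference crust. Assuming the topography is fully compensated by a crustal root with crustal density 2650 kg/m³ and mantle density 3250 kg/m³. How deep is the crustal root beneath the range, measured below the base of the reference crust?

18100 m

Equating mass per unit area of the two columns: the weight of the topography is balanced by the buoyancy of the root, ρ_c h = (ρ_m − ρ_c) r.
r = h · ρ_c / (ρ_m − ρ_c) = 4104 m × 2650 / (3250 − 2650) = 18100 m.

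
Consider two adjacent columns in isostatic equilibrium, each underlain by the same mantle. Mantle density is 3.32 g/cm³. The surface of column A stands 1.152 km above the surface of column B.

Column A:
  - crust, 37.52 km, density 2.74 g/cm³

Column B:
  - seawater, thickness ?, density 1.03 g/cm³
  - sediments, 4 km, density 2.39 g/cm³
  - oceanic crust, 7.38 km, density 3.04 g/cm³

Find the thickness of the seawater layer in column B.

5.31 km

Take the compensation level at the base of the deeper column (depth z_c below the surface of column A) and equate Σ ρ_i t_i down to z_c; mantle fills any gap and the z_c terms cancel.
Column A: 37.52×2.74 + (z_c − 37.52)×3.32
Column B: 1.152×0 + x×1.03 + 4×2.39 + 7.38×3.04 + (z_c − 1.152 − 11.38 − x)×3.32
The z_c×3.32 term appears on both sides and cancels. Collect the known terms of each column as K = Σ(ρt)_known − 3.32 × (depth of known layers): K_A = 102.8048 − 3.32×37.52 = −21.7616; K_B = 31.9952 − 3.32×(1.152 + 11.38) = −9.61104.
Balance: K_A = K_B − x×(3.32 − 1.03), so x = (K_B − K_A)/(3.32 − 1.03) = 12.1506/2.29 = 5.31 km.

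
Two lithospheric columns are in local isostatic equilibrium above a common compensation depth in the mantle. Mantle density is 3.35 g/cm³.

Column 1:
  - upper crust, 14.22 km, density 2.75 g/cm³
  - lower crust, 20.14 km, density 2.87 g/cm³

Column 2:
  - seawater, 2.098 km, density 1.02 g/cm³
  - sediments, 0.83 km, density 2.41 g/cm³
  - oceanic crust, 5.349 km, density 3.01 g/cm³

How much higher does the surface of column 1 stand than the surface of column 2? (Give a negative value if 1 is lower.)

For any compensation level in the mantle, the mantle terms cancel and isostasy reduces to e = (Σt_1 − Σt_2) − (Σ(ρt)_1 − Σ(ρt)_2) / ρ_m.
Σt_1 = 34.36 km; Σt_2 = 8.277 km; Σ(ρt)_1 = 96.9068; Σ(ρt)_2 = 20.24075 (in km·g/cm³).
e = (34.36 − 8.277) − (96.9068 − 20.24075) / 3.35 = 3.2 km.

3.2 km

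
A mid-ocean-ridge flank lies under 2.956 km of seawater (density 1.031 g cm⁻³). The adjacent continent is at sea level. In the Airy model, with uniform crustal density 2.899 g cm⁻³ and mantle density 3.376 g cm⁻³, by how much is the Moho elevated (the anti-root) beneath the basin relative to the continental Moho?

Balancing pressure at the compensation depth: replacing crust with seawater at the top is compensated by replacing crust with mantle at the base: d (ρ_c − ρ_w) = a (ρ_m − ρ_c).
a = d (ρ_c − ρ_w)/(ρ_m − ρ_c) = 2.956 km × 1.868/0.477 = 11.6 km.

11.6 km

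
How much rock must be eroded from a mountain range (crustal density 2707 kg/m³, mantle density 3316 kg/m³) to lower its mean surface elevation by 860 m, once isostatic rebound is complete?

4680 m

Net drop Δ = e − u = e − e ρ_c/ρ_m = e (ρ_m − ρ_c)/ρ_m.
e = Δ ρ_m/(ρ_m − ρ_c) = 860 m × 3316/609 = 4680 m.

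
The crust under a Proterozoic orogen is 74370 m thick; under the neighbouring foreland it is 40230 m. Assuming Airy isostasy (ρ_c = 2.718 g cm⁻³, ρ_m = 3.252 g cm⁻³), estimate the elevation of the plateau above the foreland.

Excess crust Δ = 74370 m − 40230 m = 34140 m, split between elevation h and root r with h + r = Δ.
Airy balance ρ_c h = (ρ_m − ρ_c) r gives r = h ρ_c/(ρ_m − ρ_c), so h (1 + ρ_c/(ρ_m − ρ_c)) = Δ, i.e. h = Δ (ρ_m − ρ_c)/ρ_m.
h = 34140 m × 0.534/3.252 = 5610 m.

5610 m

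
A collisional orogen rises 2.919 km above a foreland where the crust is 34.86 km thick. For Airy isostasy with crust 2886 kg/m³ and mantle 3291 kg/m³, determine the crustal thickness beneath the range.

Root depth r = h ρ_c / (ρ_m − ρ_c) = 2.919 km × 2886 / 405 = 20.8 km.
Total thickness = T + h + r = 34.86 km + 2.919 km + 20.8 km = 58.6 km.

58.6 km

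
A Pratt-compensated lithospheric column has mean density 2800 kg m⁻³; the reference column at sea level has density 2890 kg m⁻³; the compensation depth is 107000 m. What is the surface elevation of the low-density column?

3440 m

ρ_ref D = ρ (D + h) → h = D (ρ_ref − ρ)/ρ.
h = 107000 m × (2890 − 2800)/2800 = 3440 m.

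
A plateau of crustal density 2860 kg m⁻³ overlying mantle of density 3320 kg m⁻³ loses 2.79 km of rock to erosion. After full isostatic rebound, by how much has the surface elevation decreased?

0.387 km

Rebound u = e ρ_c/ρ_m = 2.79 km × 2860/3320 = 2.403 km.
Net surface drop = e − u = 2.79 km − 2.403 km = e (ρ_m − ρ_c)/ρ_m = 0.387 km.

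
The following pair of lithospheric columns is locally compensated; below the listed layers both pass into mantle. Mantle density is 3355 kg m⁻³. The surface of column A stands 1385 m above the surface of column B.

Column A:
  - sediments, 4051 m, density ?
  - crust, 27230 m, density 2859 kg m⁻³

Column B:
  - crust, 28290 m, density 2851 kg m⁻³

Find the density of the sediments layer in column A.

Take the compensation level at the base of the deeper column (depth z_c below the surface of column A) and equate Σ ρ_i t_i down to z_c; mantle fills any gap and the z_c terms cancel.
Column A: 4051×ρ + 27230×2859 + (z_c − 31281)×3355
Column B: 1385×0 + 28290×2851 + (z_c − 1385 − 28290)×3355
The z_c×3355 term appears on both sides and cancels. Collect the known terms of each column as K = Σ(ρt)_known − 3355 × (depth of known layers): K_A = 77850570 − 3355×31281 = −27097185; K_B = 80654790 − 3355×(1385 + 28290) = −18904835.
Balance: K_A + 4051×ρ = K_B, so ρ = (K_B − K_A)/4051 = 8192350/4051 = 2020 kg m⁻³.

2020 kg m⁻³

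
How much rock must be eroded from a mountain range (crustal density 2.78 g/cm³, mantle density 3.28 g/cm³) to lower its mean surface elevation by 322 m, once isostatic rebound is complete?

Net drop Δ = e − u = e − e ρ_c/ρ_m = e (ρ_m − ρ_c)/ρ_m.
e = Δ ρ_m/(ρ_m − ρ_c) = 322 m × 3.28/0.5 = 2110 m.

2110 m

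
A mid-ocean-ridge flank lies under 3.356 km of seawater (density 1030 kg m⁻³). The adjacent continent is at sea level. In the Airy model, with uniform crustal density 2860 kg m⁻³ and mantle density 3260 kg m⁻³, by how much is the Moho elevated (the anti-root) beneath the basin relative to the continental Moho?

15.4 km

Equating mass per unit area of the two columns: replacing crust with seawater at the top is compensated by replacing crust with mantle at the base: d (ρ_c − ρ_w) = a (ρ_m − ρ_c).
a = d (ρ_c − ρ_w)/(ρ_m − ρ_c) = 3.356 km × 1830/400 = 15.4 km.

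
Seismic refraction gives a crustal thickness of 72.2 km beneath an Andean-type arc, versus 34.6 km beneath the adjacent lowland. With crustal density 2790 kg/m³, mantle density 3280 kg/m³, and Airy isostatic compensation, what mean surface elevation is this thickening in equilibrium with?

Excess crust Δ = 72.2 km − 34.6 km = 37.6 km, split between elevation h and root r with h + r = Δ.
Airy balance ρ_c h = (ρ_m − ρ_c) r gives r = h ρ_c/(ρ_m − ρ_c), so h (1 + ρ_c/(ρ_m − ρ_c)) = Δ, i.e. h = Δ (ρ_m − ρ_c)/ρ_m.
h = 37.6 km × 490/3280 = 5.62 km.

5.62 km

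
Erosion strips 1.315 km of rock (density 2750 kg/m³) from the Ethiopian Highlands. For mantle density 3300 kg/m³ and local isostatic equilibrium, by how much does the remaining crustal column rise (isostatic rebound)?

Unloading: uplift u = e ρ_c/ρ_m = 1.315 km × 2750/3300 = 1.1 km.

1.1 km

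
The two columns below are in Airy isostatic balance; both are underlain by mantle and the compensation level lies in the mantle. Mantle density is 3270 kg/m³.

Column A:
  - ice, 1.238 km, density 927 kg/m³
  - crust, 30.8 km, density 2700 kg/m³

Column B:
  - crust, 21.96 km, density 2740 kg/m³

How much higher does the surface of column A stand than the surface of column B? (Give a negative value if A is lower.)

2.7 km

For any compensation level in the mantle, the mantle terms cancel and isostasy reduces to e = (Σt_A − Σt_B) − (Σ(ρt)_A − Σ(ρt)_B) / ρ_m.
Σt_A = 32.038 km; Σt_B = 21.96 km; Σ(ρt)_A = 84307.626; Σ(ρt)_B = 60170.4 (in km·kg/m³).
e = (32.038 − 21.96) − (84307.626 − 60170.4) / 3270 = 2.7 km.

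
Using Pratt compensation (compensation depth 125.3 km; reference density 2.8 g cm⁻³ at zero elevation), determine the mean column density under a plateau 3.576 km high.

2.72 g cm⁻³

Pratt balance: ρ_ref D = ρ (D + h).
ρ = ρ_ref D/(D + h) = 2.8 × 125.3 km/(125.3 km + 3.576 km) = 2.72 g cm⁻³.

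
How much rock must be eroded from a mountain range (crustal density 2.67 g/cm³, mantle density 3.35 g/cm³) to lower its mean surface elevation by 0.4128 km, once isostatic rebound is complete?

2.03 km

Net drop Δ = e − u = e − e ρ_c/ρ_m = e (ρ_m − ρ_c)/ρ_m.
e = Δ ρ_m/(ρ_m − ρ_c) = 0.4128 km × 3.35/0.68 = 2.03 km.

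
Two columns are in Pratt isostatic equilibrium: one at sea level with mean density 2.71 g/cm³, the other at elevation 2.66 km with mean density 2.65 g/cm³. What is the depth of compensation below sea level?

ρ_ref D = ρ (D + h) → D (ρ_ref − ρ) = ρ h.
D = ρ h/(ρ_ref − ρ) = 2.65 × 2.66 km/(2.71 − 2.65) = 117 km.

117 km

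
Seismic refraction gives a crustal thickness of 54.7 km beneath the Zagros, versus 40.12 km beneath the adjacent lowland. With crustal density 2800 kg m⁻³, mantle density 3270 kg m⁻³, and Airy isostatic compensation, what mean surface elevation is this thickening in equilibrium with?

2.1 km

Excess crust Δ = 54.7 km − 40.12 km = 14.58 km, split between elevation h and root r with h + r = Δ.
Airy balance ρ_c h = (ρ_m − ρ_c) r gives r = h ρ_c/(ρ_m − ρ_c), so h (1 + ρ_c/(ρ_m − ρ_c)) = Δ, i.e. h = Δ (ρ_m − ρ_c)/ρ_m.
h = 14.58 km × 470/3270 = 2.1 km.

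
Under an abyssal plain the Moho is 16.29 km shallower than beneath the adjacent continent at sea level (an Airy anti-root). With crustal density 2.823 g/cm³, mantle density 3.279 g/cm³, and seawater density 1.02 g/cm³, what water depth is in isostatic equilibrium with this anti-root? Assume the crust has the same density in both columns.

4.12 km

Replacing a thickness d of crust by seawater at the top must be balanced by replacing crust with mantle at the base: d (ρ_c − ρ_w) = a (ρ_m − ρ_c).
d = a (ρ_m − ρ_c)/(ρ_c − ρ_w) = 16.29 km × 0.456/1.803 = 4.12 km.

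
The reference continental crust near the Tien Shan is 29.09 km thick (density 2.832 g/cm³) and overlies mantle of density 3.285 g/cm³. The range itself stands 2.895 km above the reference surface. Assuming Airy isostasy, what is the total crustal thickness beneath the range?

50.1 km

Root depth r = h ρ_c / (ρ_m − ρ_c) = 2.895 km × 2.832 / 0.453 = 18.1 km.
Total thickness = T + h + r = 29.09 km + 2.895 km + 18.1 km = 50.1 km.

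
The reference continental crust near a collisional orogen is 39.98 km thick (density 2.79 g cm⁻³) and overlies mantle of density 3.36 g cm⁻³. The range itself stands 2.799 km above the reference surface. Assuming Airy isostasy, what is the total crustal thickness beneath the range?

56.5 km

Root depth r = h ρ_c / (ρ_m − ρ_c) = 2.799 km × 2.79 / 0.57 = 13.7 km.
Total thickness = T + h + r = 39.98 km + 2.799 km + 13.7 km = 56.5 km.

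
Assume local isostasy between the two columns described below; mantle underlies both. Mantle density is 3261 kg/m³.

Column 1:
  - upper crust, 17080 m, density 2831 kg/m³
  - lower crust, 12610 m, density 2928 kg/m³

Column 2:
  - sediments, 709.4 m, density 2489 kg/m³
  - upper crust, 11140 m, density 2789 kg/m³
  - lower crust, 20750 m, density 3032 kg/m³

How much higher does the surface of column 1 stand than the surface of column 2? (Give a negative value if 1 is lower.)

For any compensation level in the mantle, the mantle terms cancel and isostasy reduces to e = (Σt_1 − Σt_2) − (Σ(ρt)_1 − Σ(ρt)_2) / ρ_m.
Σt_1 = 29690 m; Σt_2 = 32599.4 m; Σ(ρt)_1 = 85275560; Σ(ρt)_2 = 95749156.6 (in m·kg/m³).
e = (29690 − 32599.4) − (85275560 − 95749156.6) / 3261 = 302 m.

302 m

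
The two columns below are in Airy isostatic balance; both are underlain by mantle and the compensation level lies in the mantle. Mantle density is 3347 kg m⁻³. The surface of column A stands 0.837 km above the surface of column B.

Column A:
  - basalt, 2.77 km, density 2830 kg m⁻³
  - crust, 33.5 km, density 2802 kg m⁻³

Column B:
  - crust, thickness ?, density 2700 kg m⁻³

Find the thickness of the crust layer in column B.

26.1 km

Take the compensation level at the base of the deeper column (depth z_c below the surface of column A) and equate Σ ρ_i t_i down to z_c; mantle fills any gap and the z_c terms cancel.
Column A: 2.77×2830 + 33.5×2802 + (z_c − 36.27)×3347
Column B: 0.837×0 + x×2700 + (z_c − 0.837 − 0 − x)×3347
The z_c×3347 term appears on both sides and cancels. Collect the known terms of each column as K = Σ(ρt)_known − 3347 × (depth of known layers): K_A = 101706.1 − 3347×36.27 = −19689.59; K_B = 0 − 3347×(0.837 + 0) = −2801.439.
Balance: K_A = K_B − x×(3347 − 2700), so x = (K_B − K_A)/(3347 − 2700) = 16888.2/647 = 26.1 km.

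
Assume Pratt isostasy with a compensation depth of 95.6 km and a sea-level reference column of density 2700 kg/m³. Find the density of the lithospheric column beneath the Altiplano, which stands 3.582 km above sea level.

2600 kg/m³

Pratt balance: ρ_ref D = ρ (D + h).
ρ = ρ_ref D/(D + h) = 2700 × 95.6 km/(95.6 km + 3.582 km) = 2600 kg/m³.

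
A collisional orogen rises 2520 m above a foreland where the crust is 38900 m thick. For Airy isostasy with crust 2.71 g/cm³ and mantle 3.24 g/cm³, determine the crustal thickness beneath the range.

Root depth r = h ρ_c / (ρ_m − ρ_c) = 2520 m × 2.71 / 0.53 = 12890 m.
Total thickness = T + h + r = 38900 m + 2520 m + 12890 m = 54300 m.

54300 m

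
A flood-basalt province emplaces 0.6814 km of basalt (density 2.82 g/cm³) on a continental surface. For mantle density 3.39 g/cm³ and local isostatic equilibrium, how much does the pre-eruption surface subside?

0.567 km

Subaerial loading: s = t ρ_load / ρ_m.
s = 0.6814 km × 2.82/3.39 = 0.567 km.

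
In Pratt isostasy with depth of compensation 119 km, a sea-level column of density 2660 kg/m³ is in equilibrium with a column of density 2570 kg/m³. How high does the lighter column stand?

ρ_ref D = ρ (D + h) → h = D (ρ_ref − ρ)/ρ.
h = 119 km × (2660 − 2570)/2570 = 4.17 km.

4.17 km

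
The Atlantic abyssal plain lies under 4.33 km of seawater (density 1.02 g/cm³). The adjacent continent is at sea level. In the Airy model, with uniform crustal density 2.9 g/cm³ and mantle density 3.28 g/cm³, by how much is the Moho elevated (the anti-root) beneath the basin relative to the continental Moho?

21.4 km

Balancing pressure at the compensation depth: replacing crust with seawater at the top is compensated by replacing crust with mantle at the base: d (ρ_c − ρ_w) = a (ρ_m − ρ_c).
a = d (ρ_c − ρ_w)/(ρ_m − ρ_c) = 4.33 km × 1.88/0.38 = 21.4 km.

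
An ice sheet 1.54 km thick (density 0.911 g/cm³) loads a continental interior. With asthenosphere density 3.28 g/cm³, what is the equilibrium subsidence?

0.428 km

Isostatic balance requires: the ice load ρ_ice t is balanced by mantle displaced below, ρ_m s.
s = t ρ_ice / ρ_m = 1.54 km × 0.911/3.28 = 0.428 km.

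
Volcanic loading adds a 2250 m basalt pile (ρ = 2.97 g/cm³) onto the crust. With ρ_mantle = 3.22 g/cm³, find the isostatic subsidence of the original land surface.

Subaerial loading: s = t ρ_load / ρ_m.
s = 2250 m × 2.97/3.22 = 2080 m.

2080 m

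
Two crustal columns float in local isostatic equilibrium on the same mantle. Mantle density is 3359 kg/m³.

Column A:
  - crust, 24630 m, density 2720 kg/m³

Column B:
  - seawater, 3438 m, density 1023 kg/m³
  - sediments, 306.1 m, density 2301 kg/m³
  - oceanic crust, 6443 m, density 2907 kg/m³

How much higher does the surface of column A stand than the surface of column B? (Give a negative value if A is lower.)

For any compensation level in the mantle, the mantle terms cancel and isostasy reduces to e = (Σt_A − Σt_B) − (Σ(ρt)_A − Σ(ρt)_B) / ρ_m.
Σt_A = 24630 m; Σt_B = 10187.1 m; Σ(ρt)_A = 66993600; Σ(ρt)_B = 22951211.1 (in m·kg/m³).
e = (24630 − 10187.1) − (66993600 − 22951211.1) / 3359 = 1330 m.

1330 m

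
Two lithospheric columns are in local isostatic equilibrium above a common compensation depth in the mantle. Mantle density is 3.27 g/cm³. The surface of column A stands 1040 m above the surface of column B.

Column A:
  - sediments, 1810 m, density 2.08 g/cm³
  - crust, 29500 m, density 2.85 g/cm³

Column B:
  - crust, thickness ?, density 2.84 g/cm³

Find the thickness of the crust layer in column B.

Take the compensation level at the base of the deeper column (depth z_c below the surface of column A) and equate Σ ρ_i t_i down to z_c; mantle fills any gap and the z_c terms cancel.
Column A: 1810×2.08 + 29500×2.85 + (z_c − 31310)×3.27
Column B: 1040×0 + x×2.84 + (z_c − 1040 − 0 − x)×3.27
The z_c×3.27 term appears on both sides and cancels. Collect the known terms of each column as K = Σ(ρt)_known − 3.27 × (depth of known layers): K_A = 87839.8 − 3.27×31310 = −14543.9; K_B = 0 − 3.27×(1040 + 0) = −3400.8.
Balance: K_A = K_B − x×(3.27 − 2.84), so x = (K_B − K_A)/(3.27 − 2.84) = 11143.1/0.43 = 25900 m.

25900 m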